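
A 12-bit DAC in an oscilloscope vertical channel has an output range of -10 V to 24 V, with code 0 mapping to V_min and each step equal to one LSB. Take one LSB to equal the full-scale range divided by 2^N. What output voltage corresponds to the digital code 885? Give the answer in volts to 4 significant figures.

Full-scale range = 24 V − (-10 V) = 34 V. LSB = 34 V / 2^12.
Output = V_min + (885/4096) × range = -10 + 0.216064 × 34 V
      = -10 V + 7.34619 V = -2.65381 V.

-2.654 V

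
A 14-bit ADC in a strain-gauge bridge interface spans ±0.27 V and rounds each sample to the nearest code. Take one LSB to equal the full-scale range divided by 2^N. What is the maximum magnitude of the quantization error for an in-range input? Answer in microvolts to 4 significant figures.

Span: 0.27 V − (-0.27 V) = 0.54 V.
One LSB is 0.54 V / 16384 = 32.9590 µV.
Worst-case error for round-to-nearest is half an LSB: 16.48 µV.

16.48 µV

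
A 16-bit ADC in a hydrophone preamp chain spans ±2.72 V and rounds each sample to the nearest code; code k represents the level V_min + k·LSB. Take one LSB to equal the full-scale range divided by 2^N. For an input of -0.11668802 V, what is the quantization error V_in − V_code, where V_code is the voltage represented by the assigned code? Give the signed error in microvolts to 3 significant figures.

+21.0 µV

Range = 2.72 − (-2.72) = 5.44 V. LSB = 5.44 V / 2^16 ≈ 83.01 µV.
Position in LSBs: (-0.11668802 − (-2.72)) × 65536/5.44 = 31362.2526; rounding gives k = 31362.
V_code = -2.72 + (31362/65536) × 5.44 = -0.11670898438 V.
e = -0.11668802 − (-0.11670898438) = +21.0 µV.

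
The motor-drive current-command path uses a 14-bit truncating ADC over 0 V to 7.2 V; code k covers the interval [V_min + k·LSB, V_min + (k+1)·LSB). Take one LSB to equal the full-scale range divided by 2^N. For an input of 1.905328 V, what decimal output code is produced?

Span = 7.2 V. LSB = 7.2 V / 2^14 ≈ 439.5 µV.
code = ⌊(V_in − V_min)/LSB⌋ = ⌊(V_in − V_min) × 2^14 / range⌋
     = ⌊(1.905328 − (0)) × 16384 / 7.2⌋ = ⌊1.905328 × 16384/7.2⌋
     = ⌊4335.680⌋ = 4335.

4335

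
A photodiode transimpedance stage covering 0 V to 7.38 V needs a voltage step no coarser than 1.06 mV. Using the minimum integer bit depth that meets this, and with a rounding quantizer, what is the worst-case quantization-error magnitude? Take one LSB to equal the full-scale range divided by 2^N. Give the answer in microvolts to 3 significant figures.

450 µV

V_FS = 7.38 V.
Need 2^N ≥ 7.38 V / 1.06 mV = 6962 → N_min = 13.
One LSB is 7.38 V / 8192 = 0.90088 mV.
|e|_max = LSB/2 = 450 µV.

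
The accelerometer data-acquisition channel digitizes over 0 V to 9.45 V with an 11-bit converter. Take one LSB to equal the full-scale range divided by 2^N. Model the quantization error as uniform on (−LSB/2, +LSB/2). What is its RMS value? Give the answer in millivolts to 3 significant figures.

Span = 9.45 V.
LSB = 9.45 V / 2^11 = 4.6143 mV.
RMS of a uniform error over width LSB is LSB/√12 = 1.33 mV.

1.33 mV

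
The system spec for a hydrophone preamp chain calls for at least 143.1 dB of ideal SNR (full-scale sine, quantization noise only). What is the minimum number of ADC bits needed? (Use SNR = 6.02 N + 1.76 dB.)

Solving 6.02 N ≥ 143.1 − 1.76: N ≥ 23.478. Round up → N = 24.

24 bits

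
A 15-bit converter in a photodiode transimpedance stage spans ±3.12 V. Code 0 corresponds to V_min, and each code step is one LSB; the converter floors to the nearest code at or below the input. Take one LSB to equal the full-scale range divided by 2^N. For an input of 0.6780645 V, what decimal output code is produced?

Span: 3.12 V − (-3.12 V) = 6.24 V. LSB = 6.24 V / 2^15 ≈ 190.4 µV.
code = ⌊(V_in − V_min)/LSB⌋ = ⌊(V_in − V_min) × 2^15 / range⌋
     = ⌊(0.6780645 − (-3.12)) × 32768 / 6.24⌋ = ⌊3.7980645 × 32768/6.24⌋
     = ⌊19944.708⌋ = 19944.

19944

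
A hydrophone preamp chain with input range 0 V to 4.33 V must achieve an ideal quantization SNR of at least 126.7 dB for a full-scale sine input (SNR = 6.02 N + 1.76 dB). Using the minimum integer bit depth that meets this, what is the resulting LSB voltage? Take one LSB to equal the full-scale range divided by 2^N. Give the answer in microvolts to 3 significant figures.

2.06 µV

Full-scale range = 4.33 V.
6.02 N + 1.76 ≥ 126.7 gives N ≥ 20.754, so the minimum integer is 21.
LSB = 4.33 V ÷ 2^21 = 4.33/2097152 V = 2.06 µV.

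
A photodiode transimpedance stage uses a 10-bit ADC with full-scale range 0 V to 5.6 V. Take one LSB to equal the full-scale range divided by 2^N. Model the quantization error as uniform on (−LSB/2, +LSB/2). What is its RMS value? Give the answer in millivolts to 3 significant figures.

1.58 mV

Range is 5.6 V.
LSB = 5.6 V / 2^10 = 5.4688 mV.
σ_q = LSB/√12 = 5.4688 mV/3.4641 = 1.58 mV.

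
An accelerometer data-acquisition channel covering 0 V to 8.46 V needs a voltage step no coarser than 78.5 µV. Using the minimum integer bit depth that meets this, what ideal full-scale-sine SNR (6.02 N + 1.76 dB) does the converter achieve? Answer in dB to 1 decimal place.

V_FS = 8.46 V.
Required number of levels: 8.46/78.5 µV = 107770; smallest N with 2^N ≥ that is 17.
6.02(17) + 1.76 = 104.10 dB.

104.1 dB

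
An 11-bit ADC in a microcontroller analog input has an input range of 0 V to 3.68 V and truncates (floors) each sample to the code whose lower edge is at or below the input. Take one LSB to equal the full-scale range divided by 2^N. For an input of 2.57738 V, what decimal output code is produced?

1434

Full-scale range = 3.68 V. LSB = 3.68 V / 2^11 ≈ 1.797 mV.
V_in − V_min = 2.57738 − (0) = 2.57738 V.
Divide by LSB: 2.57738 × 2048/3.68 = 1434.3680.
Truncating gives code 1434.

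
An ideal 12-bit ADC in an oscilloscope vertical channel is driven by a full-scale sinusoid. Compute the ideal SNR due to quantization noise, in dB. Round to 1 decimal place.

6.02(12) + 1.76 = 72.24 + 1.76 = 74.00 dB.

74.0 dB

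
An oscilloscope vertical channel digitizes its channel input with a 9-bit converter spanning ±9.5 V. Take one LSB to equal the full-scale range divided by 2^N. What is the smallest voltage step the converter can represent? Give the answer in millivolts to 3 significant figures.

37.1 mV

Range = 9.5 − (-9.5) = 19 V.
Number of codes = 2^9 = 512.
One LSB is 19 V / 512 = 37.1 mV.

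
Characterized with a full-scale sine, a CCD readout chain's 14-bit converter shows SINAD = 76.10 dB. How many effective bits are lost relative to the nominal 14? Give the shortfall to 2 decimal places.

1.65 bits

N_eff = (76.10 − 1.76)/6.02 = 12.3488 bits.
14 − 12.3488 = 1.65 bits below nominal.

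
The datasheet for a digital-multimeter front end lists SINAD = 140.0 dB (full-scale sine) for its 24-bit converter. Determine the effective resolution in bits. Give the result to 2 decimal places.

22.96 bits

ENOB = (140.0 − 1.76)/6.02 = 22.9635 bits.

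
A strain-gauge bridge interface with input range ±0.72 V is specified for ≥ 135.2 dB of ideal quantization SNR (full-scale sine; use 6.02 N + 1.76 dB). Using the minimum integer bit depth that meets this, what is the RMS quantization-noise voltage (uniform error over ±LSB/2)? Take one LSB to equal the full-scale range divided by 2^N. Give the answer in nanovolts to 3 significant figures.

49.6 nV

The full-scale span is 0.72 − (-0.72) = 1.44 V.
Required N = ⌈(135.2 − 1.76)/6.02⌉ = ⌈22.166⌉ = 23.
LSB = 1.44 V / 2^23 = 171.66 nV.
V_rms = LSB/√12 = 49.6 nV.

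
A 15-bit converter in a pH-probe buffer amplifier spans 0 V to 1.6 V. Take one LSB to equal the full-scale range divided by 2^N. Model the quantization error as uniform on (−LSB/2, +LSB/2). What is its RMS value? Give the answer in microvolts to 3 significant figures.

14.1 µV

V_FS = 1.6 V.
Step size = 1.6/32768 V = 48.828 µV.
RMS of a uniform error over width LSB is LSB/√12 = 14.1 µV.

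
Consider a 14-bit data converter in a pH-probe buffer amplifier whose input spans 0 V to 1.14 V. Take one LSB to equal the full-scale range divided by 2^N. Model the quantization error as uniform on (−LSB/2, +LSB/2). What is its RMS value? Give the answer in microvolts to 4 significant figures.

20.09 µV

Span = 1.14 V.
LSB = 1.14 V ÷ 2^14 = 1.14/16384 V = 69.5801 µV.
RMS of a uniform error over width LSB is LSB/√12 = 20.09 µV.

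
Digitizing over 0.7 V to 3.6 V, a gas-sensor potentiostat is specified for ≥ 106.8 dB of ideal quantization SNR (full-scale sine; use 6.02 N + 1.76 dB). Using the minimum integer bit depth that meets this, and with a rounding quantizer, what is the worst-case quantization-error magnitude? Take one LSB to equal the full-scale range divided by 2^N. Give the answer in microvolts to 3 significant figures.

5.53 µV

Full-scale range = 3.6 V − (0.7 V) = 2.9 V.
Solving 6.02 N ≥ 106.8 − 1.76: N ≥ 17.449. Round up → N = 18.
Step size = 2.9/262144 V = 11.063 µV.
|e|_max = LSB/2 = 5.53 µV.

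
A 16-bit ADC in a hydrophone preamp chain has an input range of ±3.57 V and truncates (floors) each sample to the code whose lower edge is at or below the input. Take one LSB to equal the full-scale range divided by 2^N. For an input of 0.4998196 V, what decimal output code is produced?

37355

The full-scale span is 3.57 − (-3.57) = 7.14 V. LSB = 7.14 V / 2^16 ≈ 108.9 µV.
(V_in − V_min) × 2^16/range = (0.4998196 − (-3.57)) × 65536/7.14 = 37355.700.
Floor → code = 37355.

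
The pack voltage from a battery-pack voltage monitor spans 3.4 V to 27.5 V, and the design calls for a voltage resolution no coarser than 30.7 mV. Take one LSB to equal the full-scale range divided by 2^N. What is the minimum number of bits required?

Range = 27.5 − (3.4) = 24.1 V.
24.1 V / 30.7 mV = 785.0. Since 2^9 = 512 and 2^10 = 1024, N = 10.

10 bits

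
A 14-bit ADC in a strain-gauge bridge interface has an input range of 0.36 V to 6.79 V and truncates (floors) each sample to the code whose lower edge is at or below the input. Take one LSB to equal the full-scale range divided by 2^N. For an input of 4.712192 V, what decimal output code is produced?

The full-scale span is 6.79 − (0.36) = 6.43 V. LSB = 6.43 V / 2^14 ≈ 392.5 µV.
V_in − V_min = 4.712192 − (0.36) = 4.352192 V.
Divide by LSB: 4.352192 × 16384/6.43 = 11089.6289.
Truncating gives code 11089.

11089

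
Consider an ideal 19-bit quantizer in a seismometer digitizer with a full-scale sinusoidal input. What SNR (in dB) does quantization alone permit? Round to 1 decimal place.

6.02(19) + 1.76 = 114.38 + 1.76 = 116.14 dB.

116.1 dB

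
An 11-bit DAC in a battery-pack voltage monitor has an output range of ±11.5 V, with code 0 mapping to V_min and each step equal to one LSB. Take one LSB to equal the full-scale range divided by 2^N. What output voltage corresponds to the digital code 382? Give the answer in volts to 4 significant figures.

-7.210 V

Range = 11.5 − (-11.5) = 23 V. LSB = 23 V / 2^11.
V_out = V_min + code × LSB = -11.5 V + 382 × 23 V / 2048
      = -11.5 V + 4.29004 V = -7.20996 V.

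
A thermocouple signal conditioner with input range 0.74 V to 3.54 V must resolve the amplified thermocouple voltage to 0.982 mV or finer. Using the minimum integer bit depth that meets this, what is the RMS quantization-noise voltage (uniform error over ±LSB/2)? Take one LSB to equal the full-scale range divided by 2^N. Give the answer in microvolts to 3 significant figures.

Full-scale range = 3.54 V − (0.74 V) = 2.8 V.
2.8 V / 0.982 mV = 2851. Since 2^11 = 2048 and 2^12 = 4096, N = 12.
One LSB is 2.8 V / 4096 = 0.68359 mV.
V_rms = LSB/√12 = 197 µV.

197 µV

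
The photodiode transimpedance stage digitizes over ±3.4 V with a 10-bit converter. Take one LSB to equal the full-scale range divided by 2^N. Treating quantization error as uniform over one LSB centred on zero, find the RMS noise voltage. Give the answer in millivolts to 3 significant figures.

1.92 mV

The full-scale span is 3.4 − (-3.4) = 6.8 V.
LSB = 6.8 V ÷ 2^10 = 6.8/1024 V = 6.6406 mV.
RMS of a uniform error over width LSB is LSB/√12 = 1.92 mV.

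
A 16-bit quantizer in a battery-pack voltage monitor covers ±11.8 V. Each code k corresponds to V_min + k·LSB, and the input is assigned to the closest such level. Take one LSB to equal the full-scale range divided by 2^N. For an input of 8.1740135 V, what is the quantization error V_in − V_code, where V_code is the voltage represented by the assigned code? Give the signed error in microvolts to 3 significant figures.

Range = 11.8 − (-11.8) = 23.6 V. LSB = 23.6 V / 2^16 ≈ 360.1 µV.
Position in LSBs: (8.1740135 − (-11.8)) × 65536/23.6 = 55466.8199; rounding gives k = 55467.
V_code = -11.8 + (55467/65536) × 23.6 = 8.1740783691 V.
Error = V_in − V_code = 8.1740135 − (8.1740783691) = −64.9 µV.

−64.9 µV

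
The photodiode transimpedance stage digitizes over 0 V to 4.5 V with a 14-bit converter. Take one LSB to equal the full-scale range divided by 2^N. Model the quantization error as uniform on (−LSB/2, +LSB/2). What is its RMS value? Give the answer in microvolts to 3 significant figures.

79.3 µV

Full-scale range = 4.5 V.
Step size = 4.5/16384 V = 274.66 µV.
For a uniform distribution on [−LSB/2, +LSB/2], V_rms = LSB/√12 = 274.66 µV/3.4641 = 79.3 µV.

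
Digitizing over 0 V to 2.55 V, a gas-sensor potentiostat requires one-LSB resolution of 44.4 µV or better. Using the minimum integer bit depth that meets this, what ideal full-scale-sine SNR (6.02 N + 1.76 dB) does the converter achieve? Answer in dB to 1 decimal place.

Span = 2.55 V.
Need 2^N ≥ 2.55 V / 44.4 µV = 57430 → N_min = 16.
6.02(16) + 1.76 = 98.08 dB.

98.1 dB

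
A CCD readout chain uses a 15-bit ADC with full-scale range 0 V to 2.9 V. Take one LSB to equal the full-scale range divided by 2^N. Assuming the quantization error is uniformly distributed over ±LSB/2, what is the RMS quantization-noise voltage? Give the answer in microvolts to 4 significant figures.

25.55 µV

Span = 2.9 V.
LSB = 2.9 V ÷ 2^15 = 2.9/32768 V = 88.5010 µV.
V_rms = LSB/√12 = 88.5010 µV / √12 = 25.55 µV.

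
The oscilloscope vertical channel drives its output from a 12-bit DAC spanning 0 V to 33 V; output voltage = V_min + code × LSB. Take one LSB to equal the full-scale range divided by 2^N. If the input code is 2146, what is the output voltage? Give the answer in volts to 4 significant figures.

17.29 V

Range is 33 V. LSB = 33 V / 2^12.
Output = V_min + (2146/4096) × range = 0 + 0.523926 × 33 V
      = 0 + 17.2896 = 17.2896 V.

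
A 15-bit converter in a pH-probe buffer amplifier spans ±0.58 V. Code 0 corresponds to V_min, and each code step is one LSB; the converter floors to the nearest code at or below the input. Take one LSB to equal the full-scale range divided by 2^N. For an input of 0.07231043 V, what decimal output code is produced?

Range = 0.58 − (-0.58) = 1.16 V. LSB = 1.16 V / 2^15 ≈ 35.40 µV.
V_in − V_min = 0.07231043 − (-0.58) = 0.65231043 V.
Divide by LSB: 0.65231043 × 32768/1.16 = 18426.6450.
Truncating gives code 18426.

18426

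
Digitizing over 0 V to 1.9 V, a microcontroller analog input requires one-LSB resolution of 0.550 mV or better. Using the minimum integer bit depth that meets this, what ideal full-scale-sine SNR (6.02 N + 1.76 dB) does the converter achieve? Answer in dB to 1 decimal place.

Span = 1.9 V.
Levels needed ≥ 1.9/0.550 mV = 3455. 2^12 = 4096 suffices, so N_min = 12.
6.02(12) + 1.76 = 74.00 dB.

74.0 dB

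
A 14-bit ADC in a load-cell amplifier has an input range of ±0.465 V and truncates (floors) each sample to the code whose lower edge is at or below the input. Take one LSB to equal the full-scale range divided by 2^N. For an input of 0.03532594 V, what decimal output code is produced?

8814

Range = 0.465 − (-0.465) = 0.93 V. LSB = 0.93 V / 2^14 ≈ 56.76 µV.
code = ⌊(V_in − V_min)/LSB⌋ = ⌊(V_in − V_min) × 2^14 / range⌋
     = ⌊(0.03532594 − (-0.465)) × 16384 / 0.93⌋ = ⌊0.50032594 × 16384/0.93⌋
     = ⌊8814.344⌋ = 8814.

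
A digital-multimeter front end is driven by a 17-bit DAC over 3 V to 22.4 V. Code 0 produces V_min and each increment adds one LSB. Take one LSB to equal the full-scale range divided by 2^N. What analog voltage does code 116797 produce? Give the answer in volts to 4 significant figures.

Span: 22.4 V − (3 V) = 19.4 V. LSB = 19.4 V / 2^17.
V_out = V_min + code × LSB = 3 V + 116797 × 19.4 V / 131072
      = 3 V + 17.2872 V = 20.2872 V.

20.29 V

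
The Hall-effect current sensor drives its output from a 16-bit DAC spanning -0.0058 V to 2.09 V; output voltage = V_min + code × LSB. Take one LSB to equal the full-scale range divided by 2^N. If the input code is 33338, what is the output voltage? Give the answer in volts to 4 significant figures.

1.060 V

Full-scale range = 2.09 V − (-0.0058 V) = 2.0958 V. LSB = 2.0958 V / 2^16.
V_out = V_min + code × LSB = -0.0058 V + 33338 × 2.0958 V / 65536
      = -0.0058 + 1.06613 = 1.06033 V.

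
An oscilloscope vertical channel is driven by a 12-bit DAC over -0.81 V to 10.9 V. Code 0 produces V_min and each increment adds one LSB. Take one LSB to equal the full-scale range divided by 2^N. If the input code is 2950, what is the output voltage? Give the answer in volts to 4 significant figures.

7.624 V

Span: 10.9 V − (-0.81 V) = 11.71 V. LSB = 11.71 V / 2^12.
V_out = -0.81 + 2950 × (11.71/4096) V
      = -0.81 V + 8.43372 V = 7.62372 V.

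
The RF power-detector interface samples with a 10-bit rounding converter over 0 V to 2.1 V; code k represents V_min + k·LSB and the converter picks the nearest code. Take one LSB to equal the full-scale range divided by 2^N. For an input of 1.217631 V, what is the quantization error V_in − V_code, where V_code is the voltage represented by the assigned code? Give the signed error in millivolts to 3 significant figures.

V_FS = 2.1 V. LSB = 2.1 V / 2^10 ≈ 2.051 mV.
(1.217631 − (0)) / LSB = 1.217631 × 1024/2.1 = 593.7401. Nearest integer: k = 594.
Reconstructed level: 0 + 594 × 2.1/1024 V = 1.218164063 V.
V_in − V_code = 1.217631 − (1.218164063) = −0.533 mV.

−0.533 mV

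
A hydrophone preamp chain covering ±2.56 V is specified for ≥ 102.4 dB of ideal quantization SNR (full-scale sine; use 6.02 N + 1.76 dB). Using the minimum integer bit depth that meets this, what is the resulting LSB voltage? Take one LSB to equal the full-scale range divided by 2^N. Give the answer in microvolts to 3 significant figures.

Span: 2.56 V − (-2.56 V) = 5.12 V.
N ≥ (102.4 − 1.76)/6.02 = 16.718 → N_min = 17.
Step size = 5.12/131072 V = 39.1 µV.

39.1 µV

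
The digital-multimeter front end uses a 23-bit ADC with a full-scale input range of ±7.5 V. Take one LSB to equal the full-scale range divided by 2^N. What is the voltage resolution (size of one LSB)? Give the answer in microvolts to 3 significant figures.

Span: 7.5 V − (-7.5 V) = 15 V.
Number of codes = 2^23 = 8388608.
LSB = 15 V ÷ 2^23 = 15/8388608 V = 1.79 µV.

1.79 µV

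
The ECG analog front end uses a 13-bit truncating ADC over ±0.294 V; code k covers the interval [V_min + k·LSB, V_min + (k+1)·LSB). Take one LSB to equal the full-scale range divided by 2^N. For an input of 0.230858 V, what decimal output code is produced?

The full-scale span is 0.294 − (-0.294) = 0.588 V. LSB = 0.588 V / 2^13 ≈ 71.78 µV.
V_in − V_min = 0.230858 − (-0.294) = 0.524858 V.
Divide by LSB: 0.524858 × 8192/0.588 = 7312.3074.
Truncating gives code 7312.

7312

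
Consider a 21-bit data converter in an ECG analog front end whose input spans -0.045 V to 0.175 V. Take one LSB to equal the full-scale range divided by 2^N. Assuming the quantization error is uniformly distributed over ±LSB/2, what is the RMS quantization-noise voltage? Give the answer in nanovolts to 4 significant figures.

The full-scale span is 0.175 − (-0.045) = 0.22 V.
LSB = 0.22 V / 2^21 = 104.904 nV.
σ_q = LSB/√12 = 104.904 nV/3.4641 = 30.28 nV.

30.28 nV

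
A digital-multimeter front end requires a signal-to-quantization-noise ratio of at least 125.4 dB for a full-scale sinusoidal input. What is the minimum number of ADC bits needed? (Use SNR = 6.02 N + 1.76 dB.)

Solving 6.02 N ≥ 125.4 − 1.76: N ≥ 20.538. Round up → N = 21.

21 bits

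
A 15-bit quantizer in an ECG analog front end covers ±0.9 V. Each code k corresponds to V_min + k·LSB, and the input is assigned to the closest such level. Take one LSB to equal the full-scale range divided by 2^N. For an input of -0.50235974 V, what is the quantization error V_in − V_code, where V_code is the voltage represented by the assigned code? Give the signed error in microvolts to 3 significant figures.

Range = 0.9 − (-0.9) = 1.8 V. LSB = 1.8 V / 2^15 ≈ 54.93 µV.
Position in LSBs: (-0.50235974 − (-0.9)) × 32768/1.8 = 7238.8200; rounding gives k = 7239.
Reconstructed level: -0.9 + 7239 × 1.8/32768 V = -0.50234985352 V.
V_in − V_code = -0.50235974 − (-0.50234985352) = −9.89 µV.

−9.89 µV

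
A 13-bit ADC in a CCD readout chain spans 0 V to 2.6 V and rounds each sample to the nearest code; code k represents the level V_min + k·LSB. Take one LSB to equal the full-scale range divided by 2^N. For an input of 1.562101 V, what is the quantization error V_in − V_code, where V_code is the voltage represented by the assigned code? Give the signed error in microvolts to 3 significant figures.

V_FS = 2.6 V. LSB = 2.6 V / 2^13 ≈ 317.4 µV.
(1.562101 − (0)) / LSB = 1.562101 × 8192/2.6 = 4921.8198. Nearest integer: k = 4922.
V_code = V_min + k × range/2^13 = 0 + 4922 × 2.6/8192 = 1.562158203 V.
Error = V_in − V_code = 1.562101 − (1.562158203) = −57.2 µV.

−57.2 µV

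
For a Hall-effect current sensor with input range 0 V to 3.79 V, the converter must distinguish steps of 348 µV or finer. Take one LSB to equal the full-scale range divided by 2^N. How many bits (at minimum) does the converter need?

14 bits

Range is 3.79 V.
Levels needed ≥ 3.79/348 µV = 10890. 2^14 = 16384 suffices, so N_min = 14.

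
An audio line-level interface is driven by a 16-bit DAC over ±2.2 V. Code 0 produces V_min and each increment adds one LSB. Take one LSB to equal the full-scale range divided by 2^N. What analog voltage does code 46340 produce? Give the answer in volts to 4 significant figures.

The full-scale span is 2.2 − (-2.2) = 4.4 V. LSB = 4.4 V / 2^16.
V_out = V_min + code × LSB = -2.2 V + 46340 × 4.4 V / 65536
      = -2.2 + 3.11121 = 0.911206 V.

0.9112 V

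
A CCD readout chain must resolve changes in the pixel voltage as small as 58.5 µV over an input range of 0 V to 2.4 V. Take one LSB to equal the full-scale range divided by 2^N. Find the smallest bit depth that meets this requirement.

16 bits

V_FS = 2.4 V.
Required number of levels: 2.4/58.5 µV = 41026; smallest N with 2^N ≥ that is 16.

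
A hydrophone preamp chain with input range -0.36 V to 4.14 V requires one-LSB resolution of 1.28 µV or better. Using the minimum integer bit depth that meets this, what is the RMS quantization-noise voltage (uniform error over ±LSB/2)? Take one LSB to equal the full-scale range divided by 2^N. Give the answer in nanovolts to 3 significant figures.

Span: 4.14 V − (-0.36 V) = 4.5 V.
4.5 V / 1.28 µV = 3.516e6. Since 2^21 = 2097152 and 2^22 = 4194304, N = 22.
One LSB is 4.5 V / 4194304 = 1.0729 µV.
V_rms = LSB/√12 = 310 nV.

310 nV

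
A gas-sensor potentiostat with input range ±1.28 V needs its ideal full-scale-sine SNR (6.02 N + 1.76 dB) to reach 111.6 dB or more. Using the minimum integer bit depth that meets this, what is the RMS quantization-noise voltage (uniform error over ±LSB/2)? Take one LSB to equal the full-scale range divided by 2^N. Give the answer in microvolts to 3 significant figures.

Range = 1.28 − (-1.28) = 2.56 V.
6.02 N + 1.76 ≥ 111.6 gives N ≥ 18.246, so the minimum integer is 19.
One LSB is 2.56 V / 524288 = 4.8828 µV.
σ_q = LSB/√12 = 4.8828 µV/3.4641 = 1.41 µV.

1.41 µV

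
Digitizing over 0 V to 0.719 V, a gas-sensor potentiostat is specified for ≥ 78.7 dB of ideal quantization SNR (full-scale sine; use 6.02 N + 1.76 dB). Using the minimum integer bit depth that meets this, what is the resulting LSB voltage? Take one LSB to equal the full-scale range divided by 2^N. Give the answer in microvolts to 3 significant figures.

87.8 µV

V_FS = 0.719 V.
Required N = ⌈(78.7 − 1.76)/6.02⌉ = ⌈12.781⌉ = 13.
One LSB is 0.719 V / 8192 = 87.8 µV.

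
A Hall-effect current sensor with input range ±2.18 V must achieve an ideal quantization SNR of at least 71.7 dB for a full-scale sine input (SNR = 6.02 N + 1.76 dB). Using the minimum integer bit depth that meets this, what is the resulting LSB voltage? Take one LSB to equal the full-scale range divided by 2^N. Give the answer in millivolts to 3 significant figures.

Span: 2.18 V − (-2.18 V) = 4.36 V.
Required N = ⌈(71.7 − 1.76)/6.02⌉ = ⌈11.618⌉ = 12.
LSB = 4.36 V / 2^12 = 1.06 mV.

1.06 mV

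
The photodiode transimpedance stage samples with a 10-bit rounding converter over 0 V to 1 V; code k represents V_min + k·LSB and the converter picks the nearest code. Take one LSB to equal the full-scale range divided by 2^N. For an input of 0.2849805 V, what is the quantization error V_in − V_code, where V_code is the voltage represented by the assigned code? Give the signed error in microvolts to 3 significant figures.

Span = 1 V. LSB = 1 V / 2^10 ≈ 0.9766 mV.
(0.2849805 − (0)) / LSB = 0.2849805 × 1024/1 = 291.8200. Nearest integer: k = 292.
V_code = V_min + k × range/2^10 = 0 + 292 × 1/1024 = 0.2851562500 V.
Error = V_in − V_code = 0.2849805 − (0.2851562500) = −176 µV.

−176 µV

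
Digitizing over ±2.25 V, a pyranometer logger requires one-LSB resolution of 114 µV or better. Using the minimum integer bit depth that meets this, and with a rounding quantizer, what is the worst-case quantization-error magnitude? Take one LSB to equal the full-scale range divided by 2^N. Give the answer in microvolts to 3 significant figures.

Full-scale range = 2.25 V − (-2.25 V) = 4.5 V.
4.5 V / 114 µV = 39470. Since 2^15 = 32768 and 2^16 = 65536, N = 16.
LSB = 4.5 V / 2^16 = 68.665 µV.
Half an LSB is 34.3 µV.

34.3 µV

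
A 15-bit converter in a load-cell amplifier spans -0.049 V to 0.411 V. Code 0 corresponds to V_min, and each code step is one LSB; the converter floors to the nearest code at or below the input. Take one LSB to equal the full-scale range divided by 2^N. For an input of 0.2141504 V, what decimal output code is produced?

Full-scale range = 0.411 V − (-0.049 V) = 0.46 V. LSB = 0.46 V / 2^15 ≈ 14.04 µV.
V_in − V_min = 0.2141504 − (-0.049) = 0.2631504 V.
Divide by LSB: 0.2631504 × 32768/0.46 = 18745.4615.
Truncating gives code 18745.

18745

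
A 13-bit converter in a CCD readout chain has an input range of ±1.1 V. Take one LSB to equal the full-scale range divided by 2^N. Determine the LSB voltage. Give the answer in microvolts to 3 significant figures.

269 µV

Span: 1.1 V − (-1.1 V) = 2.2 V.
There are 2^13 = 8192 steps.
LSB = 2.2 V ÷ 2^13 = 2.2/8192 V = 269 µV.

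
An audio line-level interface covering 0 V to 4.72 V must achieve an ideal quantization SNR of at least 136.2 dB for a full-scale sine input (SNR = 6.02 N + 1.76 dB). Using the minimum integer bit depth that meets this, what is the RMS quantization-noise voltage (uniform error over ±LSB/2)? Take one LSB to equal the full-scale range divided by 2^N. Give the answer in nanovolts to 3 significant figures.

162 nV

V_FS = 4.72 V.
Required N = ⌈(136.2 − 1.76)/6.02⌉ = ⌈22.332⌉ = 23.
One LSB is 4.72 V / 8388608 = 0.56267 µV.
RMS noise = LSB/√12 = 162 nV.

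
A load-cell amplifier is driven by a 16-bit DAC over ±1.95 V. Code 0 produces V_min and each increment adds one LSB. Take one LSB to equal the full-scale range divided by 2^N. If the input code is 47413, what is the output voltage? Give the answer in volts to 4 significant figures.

0.8715 V

Span: 1.95 V − (-1.95 V) = 3.9 V. LSB = 3.9 V / 2^16.
Output = V_min + (47413/65536) × range = -1.95 + 0.723465 × 3.9 V
      = -1.95 + 2.82151 = 0.871513 V.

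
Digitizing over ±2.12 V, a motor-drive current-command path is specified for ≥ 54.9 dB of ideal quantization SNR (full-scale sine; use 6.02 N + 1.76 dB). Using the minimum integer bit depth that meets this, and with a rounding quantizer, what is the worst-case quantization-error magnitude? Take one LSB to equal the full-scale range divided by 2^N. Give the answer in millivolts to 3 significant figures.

The full-scale span is 2.12 − (-2.12) = 4.24 V.
Solving 6.02 N ≥ 54.9 − 1.76: N ≥ 8.827. Round up → N = 9.
LSB = 4.24 V / 2^9 = 8.2813 mV.
|e|_max = LSB/2 = 4.14 mV.

4.14 mV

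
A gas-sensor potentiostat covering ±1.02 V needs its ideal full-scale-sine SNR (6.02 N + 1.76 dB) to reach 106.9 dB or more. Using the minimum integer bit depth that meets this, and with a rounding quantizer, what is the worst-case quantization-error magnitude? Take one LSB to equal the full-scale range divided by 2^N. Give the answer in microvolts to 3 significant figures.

The full-scale span is 1.02 − (-1.02) = 2.04 V.
Required N = ⌈(106.9 − 1.76)/6.02⌉ = ⌈17.465⌉ = 18.
One LSB is 2.04 V / 262144 = 7.7820 µV.
Half an LSB is 3.89 µV.

3.89 µV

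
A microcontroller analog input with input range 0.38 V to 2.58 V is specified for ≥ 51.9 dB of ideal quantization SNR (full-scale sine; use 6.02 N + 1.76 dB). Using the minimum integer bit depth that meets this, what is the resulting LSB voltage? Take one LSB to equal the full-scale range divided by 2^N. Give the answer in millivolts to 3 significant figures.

4.30 mV

Full-scale range = 2.58 V − (0.38 V) = 2.2 V.
Solving 6.02 N ≥ 51.9 − 1.76: N ≥ 8.329. Round up → N = 9.
LSB = 2.2 V ÷ 2^9 = 2.2/512 V = 4.30 mV.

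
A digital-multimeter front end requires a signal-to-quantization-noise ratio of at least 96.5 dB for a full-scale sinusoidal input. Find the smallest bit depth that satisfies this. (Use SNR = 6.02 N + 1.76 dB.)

Solving 6.02 N ≥ 96.5 − 1.76: N ≥ 15.738. Round up → N = 16.

16 bits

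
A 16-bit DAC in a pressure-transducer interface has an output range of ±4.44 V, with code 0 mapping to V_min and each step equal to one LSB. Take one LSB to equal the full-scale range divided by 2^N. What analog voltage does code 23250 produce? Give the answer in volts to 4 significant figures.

-1.290 V

Range = 4.44 − (-4.44) = 8.88 V. LSB = 8.88 V / 2^16.
V_out = -4.44 + 23250 × (8.88/65536) V
      = -4.44 V + 3.15033 V = -1.28967 V.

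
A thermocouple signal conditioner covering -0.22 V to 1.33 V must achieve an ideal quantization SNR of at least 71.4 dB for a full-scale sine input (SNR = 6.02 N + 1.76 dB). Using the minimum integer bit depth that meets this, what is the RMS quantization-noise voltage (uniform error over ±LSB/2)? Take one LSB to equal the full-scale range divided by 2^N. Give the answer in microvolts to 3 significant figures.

109 µV

The full-scale span is 1.33 − (-0.22) = 1.55 V.
N ≥ (71.4 − 1.76)/6.02 = 11.568 → N_min = 12.
Step size = 1.55/4096 V = 378.42 µV.
V_rms = LSB/√12 = 109 µV.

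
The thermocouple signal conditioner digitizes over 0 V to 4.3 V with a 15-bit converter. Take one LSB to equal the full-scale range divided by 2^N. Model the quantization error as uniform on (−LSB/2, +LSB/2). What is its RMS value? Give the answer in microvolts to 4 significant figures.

37.88 µV

Range is 4.3 V.
Step size = 4.3/32768 V = 131.226 µV.
V_rms = LSB/√12 = 131.226 µV / √12 = 37.88 µV.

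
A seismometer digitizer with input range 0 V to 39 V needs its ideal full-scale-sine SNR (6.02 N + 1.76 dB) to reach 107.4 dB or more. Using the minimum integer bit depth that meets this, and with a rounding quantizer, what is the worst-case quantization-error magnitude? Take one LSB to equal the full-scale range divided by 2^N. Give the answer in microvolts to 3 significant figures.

Span = 39 V.
N ≥ (107.4 − 1.76)/6.02 = 17.548 → N_min = 18.
LSB = 39 V / 2^18 = 148.77 µV.
Max error for round-to-nearest is LSB/2 = 74.4 µV.

74.4 µV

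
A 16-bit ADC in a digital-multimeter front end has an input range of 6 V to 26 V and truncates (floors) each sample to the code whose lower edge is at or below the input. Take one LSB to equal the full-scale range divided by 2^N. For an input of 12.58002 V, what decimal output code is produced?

The full-scale span is 26 − (6) = 20 V. LSB = 20 V / 2^16 ≈ 305.2 µV.
(V_in − V_min) × 2^16/range = (12.58002 − (6)) × 65536/20 = 21561.410.
Floor → code = 21561.

21561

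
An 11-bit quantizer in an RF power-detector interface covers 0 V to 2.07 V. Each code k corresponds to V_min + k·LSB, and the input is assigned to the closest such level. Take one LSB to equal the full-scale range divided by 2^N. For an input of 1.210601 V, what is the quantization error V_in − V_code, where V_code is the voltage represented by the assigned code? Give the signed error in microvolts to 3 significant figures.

Range is 2.07 V. LSB = 2.07 V / 2^11 ≈ 1.011 mV.
Position in LSBs: (1.210601 − (0)) × 2048/2.07 = 1197.7347; rounding gives k = 1198.
Reconstructed level: 0 + 1198 × 2.07/2048 V = 1.210869141 V.
Error = V_in − V_code = 1.210601 − (1.210869141) = −268 µV.

−268 µV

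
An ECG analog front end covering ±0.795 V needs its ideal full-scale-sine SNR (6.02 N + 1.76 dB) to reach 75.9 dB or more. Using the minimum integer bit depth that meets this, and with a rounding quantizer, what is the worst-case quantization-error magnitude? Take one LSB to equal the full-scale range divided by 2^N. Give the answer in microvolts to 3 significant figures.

97.0 µV

Full-scale range = 0.795 V − (-0.795 V) = 1.59 V.
Solving 6.02 N ≥ 75.9 − 1.76: N ≥ 12.316. Round up → N = 13.
LSB = 1.59 V ÷ 2^13 = 1.59/8192 V = 194.09 µV.
Max error for round-to-nearest is LSB/2 = 97.0 µV.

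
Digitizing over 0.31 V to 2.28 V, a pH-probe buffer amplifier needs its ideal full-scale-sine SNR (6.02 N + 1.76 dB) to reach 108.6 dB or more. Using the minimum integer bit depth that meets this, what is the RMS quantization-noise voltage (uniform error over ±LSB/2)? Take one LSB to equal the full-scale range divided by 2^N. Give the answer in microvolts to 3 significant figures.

2.17 µV

Full-scale range = 2.28 V − (0.31 V) = 1.97 V.
N ≥ (108.6 − 1.76)/6.02 = 17.748 → N_min = 18.
LSB = 1.97 V / 2^18 = 7.5150 µV.
V_rms = LSB/√12 = 2.17 µV.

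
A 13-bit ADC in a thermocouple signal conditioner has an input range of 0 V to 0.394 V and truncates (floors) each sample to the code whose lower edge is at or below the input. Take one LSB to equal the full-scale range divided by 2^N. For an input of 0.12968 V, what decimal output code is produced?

Span = 0.394 V. LSB = 0.394 V / 2^13 ≈ 48.10 µV.
(V_in − V_min) × 2^13/range = (0.12968 − (0)) × 8192/0.394 = 2696.291.
Floor → code = 2696.

2696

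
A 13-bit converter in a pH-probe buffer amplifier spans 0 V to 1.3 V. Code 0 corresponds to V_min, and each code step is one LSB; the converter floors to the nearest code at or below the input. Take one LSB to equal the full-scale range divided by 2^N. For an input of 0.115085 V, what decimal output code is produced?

Span = 1.3 V. LSB = 1.3 V / 2^13 ≈ 158.7 µV.
V_in − V_min = 0.115085 − (0) = 0.115085 V.
Divide by LSB: 0.115085 × 8192/1.3 = 725.2126.
Truncating gives code 725.

725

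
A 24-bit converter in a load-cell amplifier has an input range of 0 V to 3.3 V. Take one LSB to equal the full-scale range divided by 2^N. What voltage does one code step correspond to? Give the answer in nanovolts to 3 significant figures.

197 nV

V_FS = 3.3 V.
Number of codes = 2^24 = 16777216.
LSB = 3.3 V / 2^24 = 197 nV.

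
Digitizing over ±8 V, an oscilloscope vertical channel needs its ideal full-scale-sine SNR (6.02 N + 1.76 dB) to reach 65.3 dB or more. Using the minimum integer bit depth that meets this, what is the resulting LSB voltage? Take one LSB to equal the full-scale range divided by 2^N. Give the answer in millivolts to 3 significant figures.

Span: 8 V − (-8 V) = 16 V.
N ≥ (65.3 − 1.76)/6.02 = 10.555 → N_min = 11.
LSB = 16 V ÷ 2^11 = 16/2048 V = 7.81 mV.

7.81 mV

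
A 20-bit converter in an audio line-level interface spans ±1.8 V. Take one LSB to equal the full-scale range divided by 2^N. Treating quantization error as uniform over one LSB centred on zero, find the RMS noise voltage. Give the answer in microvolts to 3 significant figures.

Full-scale range = 1.8 V − (-1.8 V) = 3.6 V.
Step size = 3.6/1048576 V = 3.4332 µV.
V_rms = LSB/√12 = 3.4332 µV / √12 = 0.991 µV.

0.991 µV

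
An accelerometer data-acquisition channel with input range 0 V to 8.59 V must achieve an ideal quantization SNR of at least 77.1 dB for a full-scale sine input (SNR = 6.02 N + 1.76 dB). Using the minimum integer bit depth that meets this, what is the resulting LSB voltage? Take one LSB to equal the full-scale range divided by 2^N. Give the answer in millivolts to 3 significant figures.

1.05 mV

Span = 8.59 V.
Solving 6.02 N ≥ 77.1 − 1.76: N ≥ 12.515. Round up → N = 13.
One LSB is 8.59 V / 8192 = 1.05 mV.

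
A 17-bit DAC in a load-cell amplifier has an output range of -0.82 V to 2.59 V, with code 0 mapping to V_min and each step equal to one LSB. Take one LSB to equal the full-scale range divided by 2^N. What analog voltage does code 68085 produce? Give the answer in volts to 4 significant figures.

0.9513 V

The full-scale span is 2.59 − (-0.82) = 3.41 V. LSB = 3.41 V / 2^17.
V_out = -0.82 + 68085 × (3.41/131072) V
      = -0.82 + 1.77132 = 0.951315 V.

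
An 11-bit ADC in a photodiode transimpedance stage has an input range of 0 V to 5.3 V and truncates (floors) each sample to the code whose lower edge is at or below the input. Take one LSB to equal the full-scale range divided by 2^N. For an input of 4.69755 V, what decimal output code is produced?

1815

Range is 5.3 V. LSB = 5.3 V / 2^11 ≈ 2.588 mV.
V_in − V_min = 4.69755 − (0) = 4.69755 V.
Divide by LSB: 4.69755 × 2048/5.3 = 1815.2042.
Truncating gives code 1815.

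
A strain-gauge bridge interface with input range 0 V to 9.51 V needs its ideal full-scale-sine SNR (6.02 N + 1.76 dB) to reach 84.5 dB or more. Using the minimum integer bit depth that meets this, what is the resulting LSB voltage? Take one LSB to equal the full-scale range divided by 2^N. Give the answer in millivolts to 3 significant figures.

0.580 mV

Full-scale range = 9.51 V.
Required N = ⌈(84.5 − 1.76)/6.02⌉ = ⌈13.744⌉ = 14.
LSB = 9.51 V ÷ 2^14 = 9.51/16384 V = 0.580 mV.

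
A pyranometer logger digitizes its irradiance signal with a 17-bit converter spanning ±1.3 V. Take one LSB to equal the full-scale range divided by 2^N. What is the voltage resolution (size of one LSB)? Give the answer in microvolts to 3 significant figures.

19.8 µV

Span: 1.3 V − (-1.3 V) = 2.6 V.
Number of codes = 2^17 = 131072.
LSB = 2.6 V ÷ 2^17 = 2.6/131072 V = 19.8 µV.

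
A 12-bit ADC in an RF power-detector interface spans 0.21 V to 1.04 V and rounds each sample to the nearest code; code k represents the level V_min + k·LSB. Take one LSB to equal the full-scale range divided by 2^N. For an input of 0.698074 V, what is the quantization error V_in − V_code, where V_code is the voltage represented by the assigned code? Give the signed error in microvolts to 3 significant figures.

Span: 1.04 V − (0.21 V) = 0.83 V. LSB = 0.83 V / 2^12 ≈ 202.6 µV.
Position in LSBs: (0.698074 − (0.21)) × 4096/0.83 = 2408.6158; rounding gives k = 2409.
Reconstructed level: 0.21 + 2409 × 0.83/4096 V = 0.6981518555 V.
e = 0.698074 − (0.6981518555) = −77.9 µV.

−77.9 µV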